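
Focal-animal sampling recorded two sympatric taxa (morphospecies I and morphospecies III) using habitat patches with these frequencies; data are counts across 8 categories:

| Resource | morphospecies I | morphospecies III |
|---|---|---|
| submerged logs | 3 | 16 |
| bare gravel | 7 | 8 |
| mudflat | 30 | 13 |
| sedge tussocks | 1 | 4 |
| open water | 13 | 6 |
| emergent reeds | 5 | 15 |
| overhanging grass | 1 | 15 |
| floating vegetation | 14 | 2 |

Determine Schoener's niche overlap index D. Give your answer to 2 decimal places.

0.50

Proportions for morphospecies I (n=74): 3/74=0.0405, 7/74=0.0946, 30/74=0.4054, 1/74=0.0135, 13/74=0.1757, 5/74=0.0676, 1/74=0.0135, 14/74=0.1892
Proportions for morphospecies III (n=79): 16/79=0.2025, 8/79=0.1013, 13/79=0.1646, 4/79=0.0506, 6/79=0.0759, 15/79=0.1899, 15/79=0.1899, 2/79=0.0253
Σ|p₁ᵢ − p₂ᵢ| = 0.1620 + 0.0067 + 0.2408 + 0.0371 + 0.0998 + 0.1223 + 0.1764 + 0.1639 = 1.0090
D = 1 − ½ × 1.0090 = 1 − 0.50450 = 0.49550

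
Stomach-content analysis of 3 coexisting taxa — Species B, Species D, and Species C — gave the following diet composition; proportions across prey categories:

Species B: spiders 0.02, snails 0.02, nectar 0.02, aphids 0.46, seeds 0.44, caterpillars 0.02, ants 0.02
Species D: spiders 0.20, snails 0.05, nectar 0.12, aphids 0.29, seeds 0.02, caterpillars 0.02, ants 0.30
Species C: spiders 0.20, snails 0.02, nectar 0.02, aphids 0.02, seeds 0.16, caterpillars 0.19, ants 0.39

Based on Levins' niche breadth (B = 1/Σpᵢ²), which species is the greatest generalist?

Species D

Σp_Bᵢ² = 0.02² + 0.02² + 0.02² + 0.46² + 0.44² + 0.02² + 0.02² = 0.0004 + 0.0004 + 0.0004 + 0.2116 + 0.1936 + 0.0004 + 0.0004 = 0.4072
B_B = 1 / 0.4072 = 2.4558
Σp_Dᵢ² = 0.20² + 0.05² + 0.12² + 0.29² + 0.02² + 0.02² + 0.30² = 0.0400 + 0.0025 + 0.0144 + 0.0841 + 0.0004 + 0.0004 + 0.0900 = 0.2318
B_D = 1 / 0.2318 = 4.3141
Σp_Cᵢ² = 0.20² + 0.02² + 0.02² + 0.02² + 0.16² + 0.19² + 0.39² = 0.0400 + 0.0004 + 0.0004 + 0.0004 + 0.0256 + 0.0361 + 0.1521 = 0.2550
B_C = 1 / 0.2550 = 3.9216
Highest B → broadest niche (most generalist): Species D (B = 4.31).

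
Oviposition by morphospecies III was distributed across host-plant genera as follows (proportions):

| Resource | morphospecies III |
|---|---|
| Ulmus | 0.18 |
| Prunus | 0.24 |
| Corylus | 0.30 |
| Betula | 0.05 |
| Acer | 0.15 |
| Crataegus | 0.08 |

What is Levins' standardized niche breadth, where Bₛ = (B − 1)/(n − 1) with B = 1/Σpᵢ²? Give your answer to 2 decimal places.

Σpᵢ² = 0.18² + 0.24² + 0.30² + 0.05² + 0.15² + 0.08² = 0.0324 + 0.0576 + 0.0900 + 0.0025 + 0.0225 + 0.0064 = 0.2114
B = 1 / 0.2114 = 4.7304
Bₛ = (B − 1)/(n − 1) = (4.7304 − 1)/(6 − 1) = 3.7304/5 = 0.7461

0.75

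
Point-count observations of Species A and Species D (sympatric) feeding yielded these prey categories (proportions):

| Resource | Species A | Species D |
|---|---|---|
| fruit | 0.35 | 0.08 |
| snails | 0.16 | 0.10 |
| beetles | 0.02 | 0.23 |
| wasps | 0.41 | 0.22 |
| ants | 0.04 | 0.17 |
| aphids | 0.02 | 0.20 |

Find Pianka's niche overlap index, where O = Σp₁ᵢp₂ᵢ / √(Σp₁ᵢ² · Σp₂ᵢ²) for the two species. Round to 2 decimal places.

Σ p₁ᵢp₂ᵢ = 0.0280 + 0.0160 + 0.0046 + 0.0902 + 0.0068 + 0.0040 = 0.1496
Σp_1ᵢ² = 0.35² + 0.16² + 0.02² + 0.41² + 0.04² + 0.02² = 0.1225 + 0.0256 + 0.0004 + 0.1681 + 0.0016 + 0.0004 = 0.3186
Σp_2ᵢ² = 0.08² + 0.10² + 0.23² + 0.22² + 0.17² + 0.20² = 0.0064 + 0.0100 + 0.0529 + 0.0484 + 0.0289 + 0.0400 = 0.1866
O = 0.1496 / √(0.3186 × 0.1866) = 0.1496 / 0.24383 = 0.6135

0.61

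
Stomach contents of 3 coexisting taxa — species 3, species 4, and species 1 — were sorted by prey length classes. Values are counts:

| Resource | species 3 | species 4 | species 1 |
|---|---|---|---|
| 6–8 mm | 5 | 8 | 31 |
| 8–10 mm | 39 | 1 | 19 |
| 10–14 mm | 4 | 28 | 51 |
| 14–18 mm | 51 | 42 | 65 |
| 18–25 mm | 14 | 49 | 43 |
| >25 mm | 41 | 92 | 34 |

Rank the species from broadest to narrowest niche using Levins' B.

species 1 > species 3 > species 4

Proportions for species 3 (n=154): 5/154=0.0325, 39/154=0.2532, 4/154=0.0260, 51/154=0.3312, 14/154=0.0909, 41/154=0.2662
Proportions for species 4 (n=220): 8/220=0.0364, 1/220=0.0045, 28/220=0.1273, 42/220=0.1909, 49/220=0.2227, 92/220=0.4182
Proportions for species 1 (n=243): 31/243=0.1276, 19/243=0.0782, 51/243=0.2099, 65/243=0.2675, 43/243=0.1770, 34/243=0.1399
Σp_3ᵢ² = 0.0325² + 0.2532² + 0.0260² + 0.3312² + 0.0909² + 0.2662² = 0.001056 + 0.064110 + 0.000676 + 0.109693 + 0.008263 + 0.070862 = 0.254660
B_3 = 1 / 0.254660 = 3.9268
Σp_4ᵢ² = 0.0364² + 0.0045² + 0.1273² + 0.1909² + 0.2227² + 0.4182² = 0.001325 + 0.000020 + 0.016205 + 0.036443 + 0.049595 + 0.174891 = 0.278479
B_4 = 1 / 0.278479 = 3.5909
Σp_1ᵢ² = 0.1276² + 0.0782² + 0.2099² + 0.2675² + 0.1770² + 0.1399² = 0.016282 + 0.006115 + 0.044058 + 0.071556 + 0.031329 + 0.019572 = 0.188912
B_1 = 1 / 0.188912 = 5.2935
Ranking by B (broadest → narrowest): species 1 (5.29) > species 3 (3.93) > species 4 (3.59)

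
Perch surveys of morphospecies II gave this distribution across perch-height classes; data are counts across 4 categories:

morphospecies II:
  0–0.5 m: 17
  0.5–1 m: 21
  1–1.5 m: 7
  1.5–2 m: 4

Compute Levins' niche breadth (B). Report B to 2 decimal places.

Proportions for morphospecies II (n=49): 17/49=0.3469, 21/49=0.4286, 7/49=0.1429, 4/49=0.0816
Σpᵢ² = 0.3469² + 0.4286² + 0.1429² + 0.0816² = 0.120340 + 0.183698 + 0.020420 + 0.006659 = 0.331117
B = 1 / 0.331117 = 3.0201

3.02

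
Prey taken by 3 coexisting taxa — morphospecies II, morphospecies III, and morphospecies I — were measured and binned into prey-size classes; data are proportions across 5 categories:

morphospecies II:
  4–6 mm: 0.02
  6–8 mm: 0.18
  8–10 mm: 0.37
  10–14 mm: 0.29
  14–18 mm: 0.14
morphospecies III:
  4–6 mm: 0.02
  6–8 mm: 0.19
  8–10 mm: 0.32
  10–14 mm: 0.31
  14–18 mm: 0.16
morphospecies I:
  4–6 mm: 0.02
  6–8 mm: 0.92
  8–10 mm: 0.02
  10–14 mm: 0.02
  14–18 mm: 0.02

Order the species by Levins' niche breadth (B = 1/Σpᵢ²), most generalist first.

Σp_IIᵢ² = 0.02² + 0.18² + 0.37² + 0.29² + 0.14² = 0.0004 + 0.0324 + 0.1369 + 0.0841 + 0.0196 = 0.2734
B_II = 1 / 0.2734 = 3.6576
Σp_IIIᵢ² = 0.02² + 0.19² + 0.32² + 0.31² + 0.16² = 0.0004 + 0.0361 + 0.1024 + 0.0961 + 0.0256 = 0.2606
B_III = 1 / 0.2606 = 3.8373
Σp_Iᵢ² = 0.02² + 0.92² + 0.02² + 0.02² + 0.02² = 0.0004 + 0.8464 + 0.0004 + 0.0004 + 0.0004 = 0.8480
B_I = 1 / 0.8480 = 1.1792
Ranking by B (broadest → narrowest): morphospecies III (3.84) > morphospecies II (3.66) > morphospecies I (1.18)

morphospecies III > morphospecies II > morphospecies I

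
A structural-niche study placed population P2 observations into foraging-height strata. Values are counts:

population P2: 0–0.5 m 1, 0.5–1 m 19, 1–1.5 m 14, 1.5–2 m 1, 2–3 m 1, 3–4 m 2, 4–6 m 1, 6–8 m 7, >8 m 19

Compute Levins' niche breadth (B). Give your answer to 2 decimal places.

Proportions for population P2 (n=65): 1/65=0.0154, 19/65=0.2923, 14/65=0.2154, 1/65=0.0154, 1/65=0.0154, 2/65=0.0308, 1/65=0.0154, 7/65=0.1077, 19/65=0.2923
Σpᵢ² = 0.0154² + 0.2923² + 0.2154² + 0.0154² + 0.0154² + 0.0308² + 0.0154² + 0.1077² + 0.2923² = 0.000237 + 0.085439 + 0.046397 + 0.000237 + 0.000237 + 0.000949 + 0.000237 + 0.011599 + 0.085439 = 0.230771
B = 1 / 0.230771 = 4.3333

4.33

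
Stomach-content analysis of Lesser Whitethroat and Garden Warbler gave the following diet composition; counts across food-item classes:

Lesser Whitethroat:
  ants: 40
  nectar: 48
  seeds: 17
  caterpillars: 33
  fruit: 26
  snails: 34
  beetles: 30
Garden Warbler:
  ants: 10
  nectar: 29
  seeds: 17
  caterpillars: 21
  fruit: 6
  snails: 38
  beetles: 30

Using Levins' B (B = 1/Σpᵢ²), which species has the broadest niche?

Lesser Whitethroat

Proportions for Lesser Whitethroat (n=228): 40/228=0.1754, 48/228=0.2105, 17/228=0.0746, 33/228=0.1447, 26/228=0.1140, 34/228=0.1491, 30/228=0.1316
Proportions for Garden Warbler (n=151): 10/151=0.0662, 29/151=0.1921, 17/151=0.1126, 21/151=0.1391, 6/151=0.0397, 38/151=0.2517, 30/151=0.1987
Σp_Whitᵢ² = 0.1754² + 0.2105² + 0.0746² + 0.1447² + 0.1140² + 0.1491² + 0.1316² = 0.030765 + 0.044310 + 0.005565 + 0.020938 + 0.012996 + 0.022231 + 0.017319 = 0.154124
B_Whit = 1 / 0.154124 = 6.4883
Σp_Warbᵢ² = 0.0662² + 0.1921² + 0.1126² + 0.1391² + 0.0397² + 0.2517² + 0.1987² = 0.004382 + 0.036902 + 0.012679 + 0.019349 + 0.001576 + 0.063353 + 0.039482 = 0.177723
B_Warb = 1 / 0.177723 = 5.6267
Highest B → broadest niche (most generalist): Lesser Whitethroat (B = 6.49).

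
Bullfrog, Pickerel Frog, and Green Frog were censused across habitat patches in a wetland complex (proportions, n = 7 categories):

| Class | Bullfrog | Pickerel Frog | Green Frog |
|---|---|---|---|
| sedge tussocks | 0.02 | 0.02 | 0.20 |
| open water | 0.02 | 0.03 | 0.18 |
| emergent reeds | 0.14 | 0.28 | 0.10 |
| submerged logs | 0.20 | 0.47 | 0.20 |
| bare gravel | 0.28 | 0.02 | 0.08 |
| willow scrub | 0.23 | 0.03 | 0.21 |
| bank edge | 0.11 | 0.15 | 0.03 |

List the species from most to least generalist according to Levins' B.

Green Frog > Bullfrog > Pickerel Frog

Σp_Bullᵢ² = 0.02² + 0.02² + 0.14² + 0.20² + 0.28² + 0.23² + 0.11² = 0.0004 + 0.0004 + 0.0196 + 0.0400 + 0.0784 + 0.0529 + 0.0121 = 0.2038
B_Bull = 1 / 0.2038 = 4.9068
Σp_Pickᵢ² = 0.02² + 0.03² + 0.28² + 0.47² + 0.02² + 0.03² + 0.15² = 0.0004 + 0.0009 + 0.0784 + 0.2209 + 0.0004 + 0.0009 + 0.0225 = 0.3244
B_Pick = 1 / 0.3244 = 3.0826
Σp_Greeᵢ² = 0.20² + 0.18² + 0.10² + 0.20² + 0.08² + 0.21² + 0.03² = 0.0400 + 0.0324 + 0.0100 + 0.0400 + 0.0064 + 0.0441 + 0.0009 = 0.1738
B_Gree = 1 / 0.1738 = 5.7537
Ranking by B (broadest → narrowest): Green Frog (5.75) > Bullfrog (4.91) > Pickerel Frog (3.08)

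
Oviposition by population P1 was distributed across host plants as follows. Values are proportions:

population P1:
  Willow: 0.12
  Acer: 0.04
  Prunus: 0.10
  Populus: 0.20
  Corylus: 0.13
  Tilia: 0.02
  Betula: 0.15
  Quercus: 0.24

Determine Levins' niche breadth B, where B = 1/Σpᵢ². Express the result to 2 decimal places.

Σpᵢ² = 0.12² + 0.04² + 0.10² + 0.20² + 0.13² + 0.02² + 0.15² + 0.24² = 0.0144 + 0.0016 + 0.0100 + 0.0400 + 0.0169 + 0.0004 + 0.0225 + 0.0576 = 0.1634
B = 1 / 0.1634 = 6.1200

6.12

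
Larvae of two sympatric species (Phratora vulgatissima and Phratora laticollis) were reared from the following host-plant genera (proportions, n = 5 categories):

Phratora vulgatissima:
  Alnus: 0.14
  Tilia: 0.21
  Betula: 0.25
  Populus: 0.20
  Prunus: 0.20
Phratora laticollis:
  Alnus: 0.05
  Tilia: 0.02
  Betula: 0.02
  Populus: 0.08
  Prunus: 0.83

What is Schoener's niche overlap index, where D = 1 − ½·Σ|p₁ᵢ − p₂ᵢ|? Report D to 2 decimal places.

0.37

Σ|p₁ᵢ − p₂ᵢ| = 0.09 + 0.19 + 0.23 + 0.12 + 0.63 = 1.26
D = 1 − ½ × 1.26 = 1 − 0.630 = 0.3700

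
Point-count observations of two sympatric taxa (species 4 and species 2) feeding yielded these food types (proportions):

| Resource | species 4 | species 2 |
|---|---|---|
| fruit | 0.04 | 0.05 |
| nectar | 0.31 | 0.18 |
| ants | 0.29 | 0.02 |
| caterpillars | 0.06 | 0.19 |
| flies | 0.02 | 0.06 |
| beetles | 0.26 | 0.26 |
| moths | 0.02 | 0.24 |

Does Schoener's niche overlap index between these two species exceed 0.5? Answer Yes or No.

Yes

Σ|p₁ᵢ − p₂ᵢ| = 0.01 + 0.13 + 0.27 + 0.13 + 0.04 + 0.00 + 0.22 = 0.80
D = 1 − ½ × 0.80 = 1 − 0.400 = 0.6000
D = 0.6000 > 0.5 → Yes.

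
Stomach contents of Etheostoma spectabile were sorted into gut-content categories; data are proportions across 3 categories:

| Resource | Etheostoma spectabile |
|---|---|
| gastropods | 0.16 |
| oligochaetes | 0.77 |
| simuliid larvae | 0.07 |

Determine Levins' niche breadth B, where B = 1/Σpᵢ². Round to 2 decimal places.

1.60

Σpᵢ² = 0.16² + 0.77² + 0.07² = 0.0256 + 0.5929 + 0.0049 = 0.6234
B = 1 / 0.6234 = 1.6041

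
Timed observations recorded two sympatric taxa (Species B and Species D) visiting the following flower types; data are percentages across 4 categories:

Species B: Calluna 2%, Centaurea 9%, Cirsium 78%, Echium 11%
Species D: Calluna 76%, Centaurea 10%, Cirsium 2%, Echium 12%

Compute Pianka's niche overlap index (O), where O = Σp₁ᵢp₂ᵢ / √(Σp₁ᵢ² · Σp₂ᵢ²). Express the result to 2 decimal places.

Convert percentages to proportions (divide by 100).
Σ p₁ᵢp₂ᵢ = 0.0152 + 0.0090 + 0.0156 + 0.0132 = 0.0530
Σp_1ᵢ² = 0.02² + 0.09² + 0.78² + 0.11² = 0.0004 + 0.0081 + 0.6084 + 0.0121 = 0.6290
Σp_2ᵢ² = 0.76² + 0.10² + 0.02² + 0.12² = 0.5776 + 0.0100 + 0.0004 + 0.0144 = 0.6024
O = 0.0530 / √(0.6290 × 0.6024) = 0.0530 / 0.61556 = 0.0861

0.09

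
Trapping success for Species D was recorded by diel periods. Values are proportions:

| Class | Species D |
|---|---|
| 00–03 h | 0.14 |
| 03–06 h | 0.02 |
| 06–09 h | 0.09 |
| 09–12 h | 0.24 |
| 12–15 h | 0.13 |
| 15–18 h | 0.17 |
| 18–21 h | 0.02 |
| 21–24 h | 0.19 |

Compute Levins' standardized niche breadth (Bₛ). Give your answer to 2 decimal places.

0.71

Σpᵢ² = 0.14² + 0.02² + 0.09² + 0.24² + 0.13² + 0.17² + 0.02² + 0.19² = 0.0196 + 0.0004 + 0.0081 + 0.0576 + 0.0169 + 0.0289 + 0.0004 + 0.0361 = 0.1680
B = 1 / 0.1680 = 5.9524
Bₛ = (B − 1)/(n − 1) = (5.9524 − 1)/(8 − 1) = 4.9524/7 = 0.7075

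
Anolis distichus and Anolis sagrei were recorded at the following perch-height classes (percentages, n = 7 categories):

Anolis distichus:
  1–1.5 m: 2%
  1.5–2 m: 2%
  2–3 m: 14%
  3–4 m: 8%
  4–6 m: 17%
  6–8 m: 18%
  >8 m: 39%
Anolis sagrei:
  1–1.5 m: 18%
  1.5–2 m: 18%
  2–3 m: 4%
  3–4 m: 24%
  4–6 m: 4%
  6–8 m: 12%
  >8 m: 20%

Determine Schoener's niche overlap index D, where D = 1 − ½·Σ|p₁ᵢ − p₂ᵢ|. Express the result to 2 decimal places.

0.52

Convert percentages to proportions (divide by 100).
Σ|p₁ᵢ − p₂ᵢ| = 0.16 + 0.16 + 0.10 + 0.16 + 0.13 + 0.06 + 0.19 = 0.96
D = 1 − ½ × 0.96 = 1 − 0.480 = 0.5200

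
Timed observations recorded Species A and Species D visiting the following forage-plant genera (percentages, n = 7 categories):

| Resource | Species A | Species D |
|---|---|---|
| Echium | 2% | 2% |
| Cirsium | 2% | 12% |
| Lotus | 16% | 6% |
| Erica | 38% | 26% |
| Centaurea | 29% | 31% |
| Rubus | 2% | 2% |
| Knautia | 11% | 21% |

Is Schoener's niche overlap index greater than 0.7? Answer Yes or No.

Convert percentages to proportions (divide by 100).
Σ|p₁ᵢ − p₂ᵢ| = 0.00 + 0.10 + 0.10 + 0.12 + 0.02 + 0.00 + 0.10 = 0.44
D = 1 − ½ × 0.44 = 1 − 0.220 = 0.7800
D = 0.7800 > 0.7 → Yes.

Yes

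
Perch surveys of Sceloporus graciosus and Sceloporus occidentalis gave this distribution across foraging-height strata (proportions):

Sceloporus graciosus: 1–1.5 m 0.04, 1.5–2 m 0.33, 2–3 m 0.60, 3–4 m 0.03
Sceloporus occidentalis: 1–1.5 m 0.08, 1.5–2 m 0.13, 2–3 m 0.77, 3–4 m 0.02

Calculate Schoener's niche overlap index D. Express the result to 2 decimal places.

0.79

Σ|p₁ᵢ − p₂ᵢ| = 0.04 + 0.20 + 0.17 + 0.01 = 0.42
D = 1 − ½ × 0.42 = 1 − 0.210 = 0.7900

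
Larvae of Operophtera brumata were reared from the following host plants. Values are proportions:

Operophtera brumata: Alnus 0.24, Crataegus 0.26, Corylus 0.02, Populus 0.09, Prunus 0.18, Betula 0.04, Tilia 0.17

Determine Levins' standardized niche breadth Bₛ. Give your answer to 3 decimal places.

0.681

Σpᵢ² = 0.24² + 0.26² + 0.02² + 0.09² + 0.18² + 0.04² + 0.17² = 0.0576 + 0.0676 + 0.0004 + 0.0081 + 0.0324 + 0.0016 + 0.0289 = 0.1966
B = 1 / 0.1966 = 5.08647
Bₛ = (B − 1)/(n − 1) = (5.08647 − 1)/(7 − 1) = 4.08647/6 = 0.68108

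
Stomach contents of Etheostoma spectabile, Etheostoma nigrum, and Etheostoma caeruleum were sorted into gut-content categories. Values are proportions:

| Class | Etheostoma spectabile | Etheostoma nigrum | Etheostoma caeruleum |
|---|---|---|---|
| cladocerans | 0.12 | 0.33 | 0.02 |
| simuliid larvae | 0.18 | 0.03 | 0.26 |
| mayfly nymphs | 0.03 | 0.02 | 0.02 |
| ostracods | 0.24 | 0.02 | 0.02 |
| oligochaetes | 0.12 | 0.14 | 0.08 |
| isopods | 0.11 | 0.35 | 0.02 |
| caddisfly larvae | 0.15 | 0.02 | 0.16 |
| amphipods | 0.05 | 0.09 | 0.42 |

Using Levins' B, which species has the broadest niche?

Etheostoma spectabile

Σp_specᵢ² = 0.12² + 0.18² + 0.03² + 0.24² + 0.12² + 0.11² + 0.15² + 0.05² = 0.0144 + 0.0324 + 0.0009 + 0.0576 + 0.0144 + 0.0121 + 0.0225 + 0.0025 = 0.1568
B_spec = 1 / 0.1568 = 6.3776
Σp_nigrᵢ² = 0.33² + 0.03² + 0.02² + 0.02² + 0.14² + 0.35² + 0.02² + 0.09² = 0.1089 + 0.0009 + 0.0004 + 0.0004 + 0.0196 + 0.1225 + 0.0004 + 0.0081 = 0.2612
B_nigr = 1 / 0.2612 = 3.8285
Σp_caerᵢ² = 0.02² + 0.26² + 0.02² + 0.02² + 0.08² + 0.02² + 0.16² + 0.42² = 0.0004 + 0.0676 + 0.0004 + 0.0004 + 0.0064 + 0.0004 + 0.0256 + 0.1764 = 0.2776
B_caer = 1 / 0.2776 = 3.6023
Highest B → broadest niche (most generalist): Etheostoma spectabile (B = 6.38).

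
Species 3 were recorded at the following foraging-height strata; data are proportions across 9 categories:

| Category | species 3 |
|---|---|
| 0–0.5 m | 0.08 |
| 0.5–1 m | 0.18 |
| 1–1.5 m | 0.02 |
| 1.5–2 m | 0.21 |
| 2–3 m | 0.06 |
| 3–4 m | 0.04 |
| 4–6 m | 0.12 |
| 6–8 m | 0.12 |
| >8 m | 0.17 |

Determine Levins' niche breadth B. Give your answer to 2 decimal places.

Σpᵢ² = 0.08² + 0.18² + 0.02² + 0.21² + 0.06² + 0.04² + 0.12² + 0.12² + 0.17² = 0.0064 + 0.0324 + 0.0004 + 0.0441 + 0.0036 + 0.0016 + 0.0144 + 0.0144 + 0.0289 = 0.1462
B = 1 / 0.1462 = 6.8399

6.84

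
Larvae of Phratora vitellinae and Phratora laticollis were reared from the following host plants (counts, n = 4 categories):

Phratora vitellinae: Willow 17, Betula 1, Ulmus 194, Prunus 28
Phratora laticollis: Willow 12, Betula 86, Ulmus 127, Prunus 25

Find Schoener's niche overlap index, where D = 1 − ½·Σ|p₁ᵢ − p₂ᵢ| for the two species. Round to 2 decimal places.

Proportions for Phratora vitellinae (n=240): 17/240=0.0708, 1/240=0.0042, 194/240=0.8083, 28/240=0.1167
Proportions for Phratora laticollis (n=250): 12/250=0.0480, 86/250=0.3440, 127/250=0.5080, 25/250=0.1000
Σ|p₁ᵢ − p₂ᵢ| = 0.0228 + 0.3398 + 0.3003 + 0.0167 = 0.6796
D = 1 − ½ × 0.6796 = 1 − 0.33980 = 0.66020

0.66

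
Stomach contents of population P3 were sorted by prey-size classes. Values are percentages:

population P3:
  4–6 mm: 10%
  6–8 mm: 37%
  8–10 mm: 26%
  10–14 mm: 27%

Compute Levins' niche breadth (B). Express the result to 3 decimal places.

Convert percentages to proportions (divide by 100).
Σpᵢ² = 0.10² + 0.37² + 0.26² + 0.27² = 0.0100 + 0.1369 + 0.0676 + 0.0729 = 0.2874
B = 1 / 0.2874 = 3.47947

3.479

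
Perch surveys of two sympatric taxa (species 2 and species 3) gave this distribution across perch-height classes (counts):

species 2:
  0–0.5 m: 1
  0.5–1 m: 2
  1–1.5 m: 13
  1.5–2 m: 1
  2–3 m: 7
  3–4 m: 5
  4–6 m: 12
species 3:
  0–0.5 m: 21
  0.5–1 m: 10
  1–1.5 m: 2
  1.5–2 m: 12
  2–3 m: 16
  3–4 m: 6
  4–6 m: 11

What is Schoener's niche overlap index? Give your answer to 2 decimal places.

0.51

Proportions for species 2 (n=41): 1/41=0.0244, 2/41=0.0488, 13/41=0.3171, 1/41=0.0244, 7/41=0.1707, 5/41=0.1220, 12/41=0.2927
Proportions for species 3 (n=78): 21/78=0.2692, 10/78=0.1282, 2/78=0.0256, 12/78=0.1538, 16/78=0.2051, 6/78=0.0769, 11/78=0.1410
Σ|p₁ᵢ − p₂ᵢ| = 0.2448 + 0.0794 + 0.2915 + 0.1294 + 0.0344 + 0.0451 + 0.1517 = 0.9763
D = 1 − ½ × 0.9763 = 1 − 0.48815 = 0.51185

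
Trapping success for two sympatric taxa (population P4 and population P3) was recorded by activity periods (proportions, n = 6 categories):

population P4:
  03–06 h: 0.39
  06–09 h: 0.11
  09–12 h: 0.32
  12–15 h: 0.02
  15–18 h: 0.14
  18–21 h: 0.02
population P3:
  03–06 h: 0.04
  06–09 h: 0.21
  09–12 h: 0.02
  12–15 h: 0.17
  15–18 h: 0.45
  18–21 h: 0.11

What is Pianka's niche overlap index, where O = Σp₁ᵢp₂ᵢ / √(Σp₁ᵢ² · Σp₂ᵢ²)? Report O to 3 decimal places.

Σ p₁ᵢp₂ᵢ = 0.0156 + 0.0231 + 0.0064 + 0.0034 + 0.0630 + 0.0022 = 0.1137
Σp_1ᵢ² = 0.39² + 0.11² + 0.32² + 0.02² + 0.14² + 0.02² = 0.1521 + 0.0121 + 0.1024 + 0.0004 + 0.0196 + 0.0004 = 0.2870
Σp_2ᵢ² = 0.04² + 0.21² + 0.02² + 0.17² + 0.45² + 0.11² = 0.0016 + 0.0441 + 0.0004 + 0.0289 + 0.2025 + 0.0121 = 0.2896
O = 0.1137 / √(0.2870 × 0.2896) = 0.1137 / 0.288297 = 0.39438

0.394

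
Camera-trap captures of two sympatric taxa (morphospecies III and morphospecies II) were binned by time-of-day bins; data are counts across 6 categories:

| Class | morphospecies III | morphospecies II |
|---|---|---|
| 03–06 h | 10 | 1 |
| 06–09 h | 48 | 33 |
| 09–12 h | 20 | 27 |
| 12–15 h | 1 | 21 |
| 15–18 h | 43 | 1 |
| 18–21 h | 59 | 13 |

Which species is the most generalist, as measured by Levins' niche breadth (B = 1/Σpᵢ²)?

Proportions for morphospecies III (n=181): 10/181=0.0552, 48/181=0.2652, 20/181=0.1105, 1/181=0.0055, 43/181=0.2376, 59/181=0.3260
Proportions for morphospecies II (n=96): 1/96=0.0104, 33/96=0.3438, 27/96=0.2813, 21/96=0.2188, 1/96=0.0104, 13/96=0.1354
Σp_IIIᵢ² = 0.0552² + 0.2652² + 0.1105² + 0.0055² + 0.2376² + 0.3260² = 0.003047 + 0.070331 + 0.012210 + 0.000030 + 0.056454 + 0.106276 = 0.248348
B_III = 1 / 0.248348 = 4.0266
Σp_IIᵢ² = 0.0104² + 0.3438² + 0.2813² + 0.2188² + 0.0104² + 0.1354² = 0.000108 + 0.118198 + 0.079130 + 0.047873 + 0.000108 + 0.018333 = 0.263750
B_II = 1 / 0.263750 = 3.7915
Highest B → broadest niche (most generalist): morphospecies III (B = 4.03).

morphospecies III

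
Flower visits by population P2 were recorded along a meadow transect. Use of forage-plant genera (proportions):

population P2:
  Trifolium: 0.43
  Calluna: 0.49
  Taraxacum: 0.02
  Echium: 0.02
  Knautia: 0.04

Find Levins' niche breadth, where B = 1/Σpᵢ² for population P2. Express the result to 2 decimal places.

Σpᵢ² = 0.43² + 0.49² + 0.02² + 0.02² + 0.04² = 0.1849 + 0.2401 + 0.0004 + 0.0004 + 0.0016 = 0.4274
B = 1 / 0.4274 = 2.3397

2.34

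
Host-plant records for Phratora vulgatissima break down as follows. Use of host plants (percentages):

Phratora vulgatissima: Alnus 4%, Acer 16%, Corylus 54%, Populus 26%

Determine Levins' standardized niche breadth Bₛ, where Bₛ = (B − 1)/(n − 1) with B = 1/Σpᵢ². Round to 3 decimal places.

Convert percentages to proportions (divide by 100).
Σpᵢ² = 0.04² + 0.16² + 0.54² + 0.26² = 0.0016 + 0.0256 + 0.2916 + 0.0676 = 0.3864
B = 1 / 0.3864 = 2.58799
Bₛ = (B − 1)/(n − 1) = (2.58799 − 1)/(4 − 1) = 1.58799/3 = 0.52933

0.529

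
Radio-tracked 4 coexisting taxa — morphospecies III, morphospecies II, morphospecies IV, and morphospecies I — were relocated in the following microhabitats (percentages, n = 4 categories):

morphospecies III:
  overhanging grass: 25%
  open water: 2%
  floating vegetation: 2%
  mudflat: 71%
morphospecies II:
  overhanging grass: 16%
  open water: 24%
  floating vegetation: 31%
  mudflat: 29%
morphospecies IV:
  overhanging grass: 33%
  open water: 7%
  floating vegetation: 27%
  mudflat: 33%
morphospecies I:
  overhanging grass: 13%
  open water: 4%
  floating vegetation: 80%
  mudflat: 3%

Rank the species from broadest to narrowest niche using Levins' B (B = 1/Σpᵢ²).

Convert percentages to proportions (divide by 100).
Σp_IIIᵢ² = 0.25² + 0.02² + 0.02² + 0.71² = 0.0625 + 0.0004 + 0.0004 + 0.5041 = 0.5674
B_III = 1 / 0.5674 = 1.7624
Σp_IIᵢ² = 0.16² + 0.24² + 0.31² + 0.29² = 0.0256 + 0.0576 + 0.0961 + 0.0841 = 0.2634
B_II = 1 / 0.2634 = 3.7965
Σp_IVᵢ² = 0.33² + 0.07² + 0.27² + 0.33² = 0.1089 + 0.0049 + 0.0729 + 0.1089 = 0.2956
B_IV = 1 / 0.2956 = 3.3829
Σp_Iᵢ² = 0.13² + 0.04² + 0.80² + 0.03² = 0.0169 + 0.0016 + 0.6400 + 0.0009 = 0.6594
B_I = 1 / 0.6594 = 1.5165
Ranking by B (broadest → narrowest): morphospecies II (3.80) > morphospecies IV (3.38) > morphospecies III (1.76) > morphospecies I (1.52)

morphospecies II > morphospecies IV > morphospecies III > morphospecies I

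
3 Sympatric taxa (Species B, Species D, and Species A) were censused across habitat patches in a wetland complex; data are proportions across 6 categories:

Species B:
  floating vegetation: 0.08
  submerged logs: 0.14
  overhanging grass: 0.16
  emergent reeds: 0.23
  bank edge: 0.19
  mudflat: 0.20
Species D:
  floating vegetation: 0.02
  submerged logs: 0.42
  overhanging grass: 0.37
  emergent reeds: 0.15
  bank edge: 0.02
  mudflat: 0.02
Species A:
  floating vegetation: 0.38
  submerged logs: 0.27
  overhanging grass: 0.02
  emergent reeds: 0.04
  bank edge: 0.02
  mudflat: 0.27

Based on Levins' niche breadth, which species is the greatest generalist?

Σp_Bᵢ² = 0.08² + 0.14² + 0.16² + 0.23² + 0.19² + 0.20² = 0.0064 + 0.0196 + 0.0256 + 0.0529 + 0.0361 + 0.0400 = 0.1806
B_B = 1 / 0.1806 = 5.5371
Σp_Dᵢ² = 0.02² + 0.42² + 0.37² + 0.15² + 0.02² + 0.02² = 0.0004 + 0.1764 + 0.1369 + 0.0225 + 0.0004 + 0.0004 = 0.3370
B_D = 1 / 0.3370 = 2.9674
Σp_Aᵢ² = 0.38² + 0.27² + 0.02² + 0.04² + 0.02² + 0.27² = 0.1444 + 0.0729 + 0.0004 + 0.0016 + 0.0004 + 0.0729 = 0.2926
B_A = 1 / 0.2926 = 3.4176
Highest B → broadest niche (most generalist): Species B (B = 5.54).

Species B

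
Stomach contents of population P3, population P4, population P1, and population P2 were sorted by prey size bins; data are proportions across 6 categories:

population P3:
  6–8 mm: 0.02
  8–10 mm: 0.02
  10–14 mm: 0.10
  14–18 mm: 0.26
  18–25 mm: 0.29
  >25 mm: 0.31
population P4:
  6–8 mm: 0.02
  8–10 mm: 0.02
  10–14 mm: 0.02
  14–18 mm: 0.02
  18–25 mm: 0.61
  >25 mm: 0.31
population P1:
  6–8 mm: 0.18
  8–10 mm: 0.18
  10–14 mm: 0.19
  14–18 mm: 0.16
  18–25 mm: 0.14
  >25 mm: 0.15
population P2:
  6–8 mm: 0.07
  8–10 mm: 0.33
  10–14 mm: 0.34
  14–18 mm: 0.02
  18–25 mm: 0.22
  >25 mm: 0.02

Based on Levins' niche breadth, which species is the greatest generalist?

population P1

Σp_P3ᵢ² = 0.02² + 0.02² + 0.10² + 0.26² + 0.29² + 0.31² = 0.0004 + 0.0004 + 0.0100 + 0.0676 + 0.0841 + 0.0961 = 0.2586
B_P3 = 1 / 0.2586 = 3.8670
Σp_P4ᵢ² = 0.02² + 0.02² + 0.02² + 0.02² + 0.61² + 0.31² = 0.0004 + 0.0004 + 0.0004 + 0.0004 + 0.3721 + 0.0961 = 0.4698
B_P4 = 1 / 0.4698 = 2.1286
Σp_P1ᵢ² = 0.18² + 0.18² + 0.19² + 0.16² + 0.14² + 0.15² = 0.0324 + 0.0324 + 0.0361 + 0.0256 + 0.0196 + 0.0225 = 0.1686
B_P1 = 1 / 0.1686 = 5.9312
Σp_P2ᵢ² = 0.07² + 0.33² + 0.34² + 0.02² + 0.22² + 0.02² = 0.0049 + 0.1089 + 0.1156 + 0.0004 + 0.0484 + 0.0004 = 0.2786
B_P2 = 1 / 0.2786 = 3.5894
Highest B → broadest niche (most generalist): population P1 (B = 5.93).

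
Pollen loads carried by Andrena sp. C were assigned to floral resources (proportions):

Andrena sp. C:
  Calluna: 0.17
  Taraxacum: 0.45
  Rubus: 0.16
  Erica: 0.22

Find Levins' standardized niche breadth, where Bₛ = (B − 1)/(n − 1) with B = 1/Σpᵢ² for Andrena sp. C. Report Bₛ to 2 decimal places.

Σpᵢ² = 0.17² + 0.45² + 0.16² + 0.22² = 0.0289 + 0.2025 + 0.0256 + 0.0484 = 0.3054
B = 1 / 0.3054 = 3.2744
Bₛ = (B − 1)/(n − 1) = (3.2744 − 1)/(4 − 1) = 2.2744/3 = 0.7581

0.76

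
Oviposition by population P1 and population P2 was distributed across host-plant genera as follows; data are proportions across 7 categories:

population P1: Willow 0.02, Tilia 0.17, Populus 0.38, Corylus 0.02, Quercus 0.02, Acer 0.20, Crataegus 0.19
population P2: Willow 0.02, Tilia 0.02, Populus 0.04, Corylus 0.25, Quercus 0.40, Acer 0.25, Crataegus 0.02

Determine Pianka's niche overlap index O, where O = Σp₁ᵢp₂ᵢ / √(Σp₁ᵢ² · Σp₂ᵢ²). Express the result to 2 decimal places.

0.32

Σ p₁ᵢp₂ᵢ = 0.0004 + 0.0034 + 0.0152 + 0.0050 + 0.0080 + 0.0500 + 0.0038 = 0.0858
Σp_1ᵢ² = 0.02² + 0.17² + 0.38² + 0.02² + 0.02² + 0.20² + 0.19² = 0.0004 + 0.0289 + 0.1444 + 0.0004 + 0.0004 + 0.0400 + 0.0361 = 0.2506
Σp_2ᵢ² = 0.02² + 0.02² + 0.04² + 0.25² + 0.40² + 0.25² + 0.02² = 0.0004 + 0.0004 + 0.0016 + 0.0625 + 0.1600 + 0.0625 + 0.0004 = 0.2878
O = 0.0858 / √(0.2506 × 0.2878) = 0.0858 / 0.26856 = 0.3195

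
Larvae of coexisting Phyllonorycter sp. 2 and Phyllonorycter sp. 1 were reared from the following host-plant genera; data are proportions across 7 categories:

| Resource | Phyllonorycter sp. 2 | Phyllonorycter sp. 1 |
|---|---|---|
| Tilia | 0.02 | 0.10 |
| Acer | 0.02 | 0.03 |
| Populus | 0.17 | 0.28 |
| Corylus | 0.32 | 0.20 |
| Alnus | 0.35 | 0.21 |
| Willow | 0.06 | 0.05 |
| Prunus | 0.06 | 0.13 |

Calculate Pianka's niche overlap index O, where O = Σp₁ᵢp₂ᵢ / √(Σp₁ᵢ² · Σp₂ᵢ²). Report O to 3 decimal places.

0.884

Σ p₁ᵢp₂ᵢ = 0.0020 + 0.0006 + 0.0476 + 0.0640 + 0.0735 + 0.0030 + 0.0078 = 0.1985
Σp_1ᵢ² = 0.02² + 0.02² + 0.17² + 0.32² + 0.35² + 0.06² + 0.06² = 0.0004 + 0.0004 + 0.0289 + 0.1024 + 0.1225 + 0.0036 + 0.0036 = 0.2618
Σp_2ᵢ² = 0.10² + 0.03² + 0.28² + 0.20² + 0.21² + 0.05² + 0.13² = 0.0100 + 0.0009 + 0.0784 + 0.0400 + 0.0441 + 0.0025 + 0.0169 = 0.1928
O = 0.1985 / √(0.2618 × 0.1928) = 0.1985 / 0.224667 = 0.88353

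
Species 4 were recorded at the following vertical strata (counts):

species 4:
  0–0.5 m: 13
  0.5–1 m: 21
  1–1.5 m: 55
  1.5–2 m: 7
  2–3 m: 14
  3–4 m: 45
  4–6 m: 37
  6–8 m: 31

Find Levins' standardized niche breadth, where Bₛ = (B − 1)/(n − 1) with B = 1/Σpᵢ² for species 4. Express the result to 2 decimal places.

Proportions for species 4 (n=223): 13/223=0.0583, 21/223=0.0942, 55/223=0.2466, 7/223=0.0314, 14/223=0.0628, 45/223=0.2018, 37/223=0.1659, 31/223=0.1390
Σpᵢ² = 0.0583² + 0.0942² + 0.2466² + 0.0314² + 0.0628² + 0.2018² + 0.1659² + 0.1390² = 0.003399 + 0.008874 + 0.060812 + 0.000986 + 0.003944 + 0.040723 + 0.027523 + 0.019321 = 0.165582
B = 1 / 0.165582 = 6.0393
Bₛ = (B − 1)/(n − 1) = (6.0393 − 1)/(8 − 1) = 5.0393/7 = 0.7199

0.72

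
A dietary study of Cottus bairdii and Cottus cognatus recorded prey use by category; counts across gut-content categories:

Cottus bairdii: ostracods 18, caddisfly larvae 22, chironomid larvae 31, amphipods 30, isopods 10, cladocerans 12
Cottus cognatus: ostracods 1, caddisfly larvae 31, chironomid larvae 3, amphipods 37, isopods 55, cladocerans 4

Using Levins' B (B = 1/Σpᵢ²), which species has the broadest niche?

Cottus bairdii

Proportions for Cottus bairdii (n=123): 18/123=0.1463, 22/123=0.1789, 31/123=0.2520, 30/123=0.2439, 10/123=0.0813, 12/123=0.0976
Proportions for Cottus cognatus (n=131): 1/131=0.0076, 31/131=0.2366, 3/131=0.0229, 37/131=0.2824, 55/131=0.4198, 4/131=0.0305
Σp_bairᵢ² = 0.1463² + 0.1789² + 0.2520² + 0.2439² + 0.0813² + 0.0976² = 0.021404 + 0.032005 + 0.063504 + 0.059487 + 0.006610 + 0.009526 = 0.192536
B_bair = 1 / 0.192536 = 5.1938
Σp_cognᵢ² = 0.0076² + 0.2366² + 0.0229² + 0.2824² + 0.4198² + 0.0305² = 0.000058 + 0.055980 + 0.000524 + 0.079750 + 0.176232 + 0.000930 = 0.313474
B_cogn = 1 / 0.313474 = 3.1901
Highest B → broadest niche (most generalist): Cottus bairdii (B = 5.19).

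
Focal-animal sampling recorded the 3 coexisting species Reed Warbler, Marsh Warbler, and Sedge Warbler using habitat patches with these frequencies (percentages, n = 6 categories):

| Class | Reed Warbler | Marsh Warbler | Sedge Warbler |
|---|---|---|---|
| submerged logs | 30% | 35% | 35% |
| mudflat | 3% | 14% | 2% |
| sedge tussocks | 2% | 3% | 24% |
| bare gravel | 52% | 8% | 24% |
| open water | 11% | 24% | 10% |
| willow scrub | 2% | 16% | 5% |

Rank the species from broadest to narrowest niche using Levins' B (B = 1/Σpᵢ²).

Marsh Warbler > Sedge Warbler > Reed Warbler

Convert percentages to proportions (divide by 100).
Σp_Reedᵢ² = 0.30² + 0.03² + 0.02² + 0.52² + 0.11² + 0.02² = 0.0900 + 0.0009 + 0.0004 + 0.2704 + 0.0121 + 0.0004 = 0.3742
B_Reed = 1 / 0.3742 = 2.6724
Σp_Marsᵢ² = 0.35² + 0.14² + 0.03² + 0.08² + 0.24² + 0.16² = 0.1225 + 0.0196 + 0.0009 + 0.0064 + 0.0576 + 0.0256 = 0.2326
B_Mars = 1 / 0.2326 = 4.2992
Σp_Sedgᵢ² = 0.35² + 0.02² + 0.24² + 0.24² + 0.10² + 0.05² = 0.1225 + 0.0004 + 0.0576 + 0.0576 + 0.0100 + 0.0025 = 0.2506
B_Sedg = 1 / 0.2506 = 3.9904
Ranking by B (broadest → narrowest): Marsh Warbler (4.30) > Sedge Warbler (3.99) > Reed Warbler (2.67)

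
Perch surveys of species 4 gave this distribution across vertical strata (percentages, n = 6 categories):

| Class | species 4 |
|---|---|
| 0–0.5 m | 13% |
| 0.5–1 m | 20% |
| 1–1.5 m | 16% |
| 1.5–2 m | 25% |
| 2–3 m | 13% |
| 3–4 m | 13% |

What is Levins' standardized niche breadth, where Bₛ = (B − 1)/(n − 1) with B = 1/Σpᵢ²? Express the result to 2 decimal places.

0.92

Convert percentages to proportions (divide by 100).
Σpᵢ² = 0.13² + 0.20² + 0.16² + 0.25² + 0.13² + 0.13² = 0.0169 + 0.0400 + 0.0256 + 0.0625 + 0.0169 + 0.0169 = 0.1788
B = 1 / 0.1788 = 5.5928
Bₛ = (B − 1)/(n − 1) = (5.5928 − 1)/(6 − 1) = 4.5928/5 = 0.9186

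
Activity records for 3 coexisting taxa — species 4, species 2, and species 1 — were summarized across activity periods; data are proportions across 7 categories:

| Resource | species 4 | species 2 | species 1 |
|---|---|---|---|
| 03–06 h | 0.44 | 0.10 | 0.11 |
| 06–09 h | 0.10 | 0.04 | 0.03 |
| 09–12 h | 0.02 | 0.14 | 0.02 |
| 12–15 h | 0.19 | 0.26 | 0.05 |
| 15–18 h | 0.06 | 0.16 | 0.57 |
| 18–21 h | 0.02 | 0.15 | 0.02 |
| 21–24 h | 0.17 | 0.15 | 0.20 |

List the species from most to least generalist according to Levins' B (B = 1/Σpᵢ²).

Σp_4ᵢ² = 0.44² + 0.10² + 0.02² + 0.19² + 0.06² + 0.02² + 0.17² = 0.1936 + 0.0100 + 0.0004 + 0.0361 + 0.0036 + 0.0004 + 0.0289 = 0.2730
B_4 = 1 / 0.2730 = 3.6630
Σp_2ᵢ² = 0.10² + 0.04² + 0.14² + 0.26² + 0.16² + 0.15² + 0.15² = 0.0100 + 0.0016 + 0.0196 + 0.0676 + 0.0256 + 0.0225 + 0.0225 = 0.1694
B_2 = 1 / 0.1694 = 5.9032
Σp_1ᵢ² = 0.11² + 0.03² + 0.02² + 0.05² + 0.57² + 0.02² + 0.20² = 0.0121 + 0.0009 + 0.0004 + 0.0025 + 0.3249 + 0.0004 + 0.0400 = 0.3812
B_1 = 1 / 0.3812 = 2.6233
Ranking by B (broadest → narrowest): species 2 (5.90) > species 4 (3.66) > species 1 (2.62)

species 2 > species 4 > species 1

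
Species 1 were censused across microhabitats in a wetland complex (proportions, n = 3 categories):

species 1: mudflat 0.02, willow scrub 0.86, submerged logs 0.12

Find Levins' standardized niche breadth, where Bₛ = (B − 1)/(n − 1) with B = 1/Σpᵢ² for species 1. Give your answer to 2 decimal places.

0.16

Σpᵢ² = 0.02² + 0.86² + 0.12² = 0.0004 + 0.7396 + 0.0144 = 0.7544
B = 1 / 0.7544 = 1.3256
Bₛ = (B − 1)/(n − 1) = (1.3256 − 1)/(3 − 1) = 0.3256/2 = 0.1628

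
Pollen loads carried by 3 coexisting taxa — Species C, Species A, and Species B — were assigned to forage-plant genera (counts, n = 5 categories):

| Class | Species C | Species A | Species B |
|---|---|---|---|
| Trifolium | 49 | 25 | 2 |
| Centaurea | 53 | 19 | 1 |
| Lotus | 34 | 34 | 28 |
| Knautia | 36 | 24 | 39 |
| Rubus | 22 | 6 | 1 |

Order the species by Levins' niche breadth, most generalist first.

Proportions for Species C (n=194): 49/194=0.2526, 53/194=0.2732, 34/194=0.1753, 36/194=0.1856, 22/194=0.1134
Proportions for Species A (n=108): 25/108=0.2315, 19/108=0.1759, 34/108=0.3148, 24/108=0.2222, 6/108=0.0556
Proportions for Species B (n=71): 2/71=0.0282, 1/71=0.0141, 28/71=0.3944, 39/71=0.5493, 1/71=0.0141
Σp_Cᵢ² = 0.2526² + 0.2732² + 0.1753² + 0.1856² + 0.1134² = 0.063807 + 0.074638 + 0.030730 + 0.034447 + 0.012860 = 0.216482
B_C = 1 / 0.216482 = 4.6193
Σp_Aᵢ² = 0.2315² + 0.1759² + 0.3148² + 0.2222² + 0.0556² = 0.053592 + 0.030941 + 0.099099 + 0.049373 + 0.003091 = 0.236096
B_A = 1 / 0.236096 = 4.2356
Σp_Bᵢ² = 0.0282² + 0.0141² + 0.3944² + 0.5493² + 0.0141² = 0.000795 + 0.000199 + 0.155551 + 0.301730 + 0.000199 = 0.458474
B_B = 1 / 0.458474 = 2.1811
Ranking by B (broadest → narrowest): Species C (4.62) > Species A (4.24) > Species B (2.18)

Species C > Species A > Species B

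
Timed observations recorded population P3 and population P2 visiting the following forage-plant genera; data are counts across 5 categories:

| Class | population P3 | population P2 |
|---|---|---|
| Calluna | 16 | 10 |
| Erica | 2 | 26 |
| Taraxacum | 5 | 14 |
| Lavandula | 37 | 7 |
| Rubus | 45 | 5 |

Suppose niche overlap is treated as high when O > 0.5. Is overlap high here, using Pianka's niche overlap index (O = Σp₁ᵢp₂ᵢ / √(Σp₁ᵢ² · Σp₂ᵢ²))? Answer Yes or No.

Proportions for population P3 (n=105): 16/105=0.1524, 2/105=0.0190, 5/105=0.0476, 37/105=0.3524, 45/105=0.4286
Proportions for population P2 (n=62): 10/62=0.1613, 26/62=0.4194, 14/62=0.2258, 7/62=0.1129, 5/62=0.0806
Σ p₁ᵢp₂ᵢ = 0.024582 + 0.007969 + 0.010748 + 0.039786 + 0.034545 = 0.117630
Σp_1ᵢ² = 0.1524² + 0.0190² + 0.0476² + 0.3524² + 0.4286² = 0.023226 + 0.000361 + 0.002266 + 0.124186 + 0.183698 = 0.333737
Σp_2ᵢ² = 0.1613² + 0.4194² + 0.2258² + 0.1129² + 0.0806² = 0.026018 + 0.175896 + 0.050986 + 0.012746 + 0.006496 = 0.272142
O = 0.117630 / √(0.333737 × 0.272142) = 0.117630 / 0.3013700 = 0.3903
O = 0.3903 < 0.5 → No.

No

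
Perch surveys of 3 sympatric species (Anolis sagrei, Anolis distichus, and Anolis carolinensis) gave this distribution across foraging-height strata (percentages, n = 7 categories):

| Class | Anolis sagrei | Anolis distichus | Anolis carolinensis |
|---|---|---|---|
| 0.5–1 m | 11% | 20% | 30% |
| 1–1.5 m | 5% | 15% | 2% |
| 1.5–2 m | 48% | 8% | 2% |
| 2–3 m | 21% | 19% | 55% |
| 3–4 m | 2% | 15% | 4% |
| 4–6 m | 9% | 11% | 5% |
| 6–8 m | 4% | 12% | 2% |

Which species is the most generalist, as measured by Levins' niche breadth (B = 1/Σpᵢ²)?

Convert percentages to proportions (divide by 100).
Σp_sagrᵢ² = 0.11² + 0.05² + 0.48² + 0.21² + 0.02² + 0.09² + 0.04² = 0.0121 + 0.0025 + 0.2304 + 0.0441 + 0.0004 + 0.0081 + 0.0016 = 0.2992
B_sagr = 1 / 0.2992 = 3.3422
Σp_distᵢ² = 0.20² + 0.15² + 0.08² + 0.19² + 0.15² + 0.11² + 0.12² = 0.0400 + 0.0225 + 0.0064 + 0.0361 + 0.0225 + 0.0121 + 0.0144 = 0.1540
B_dist = 1 / 0.1540 = 6.4935
Σp_caroᵢ² = 0.30² + 0.02² + 0.02² + 0.55² + 0.04² + 0.05² + 0.02² = 0.0900 + 0.0004 + 0.0004 + 0.3025 + 0.0016 + 0.0025 + 0.0004 = 0.3978
B_caro = 1 / 0.3978 = 2.5138
Highest B → broadest niche (most generalist): Anolis distichus (B = 6.49).

Anolis distichus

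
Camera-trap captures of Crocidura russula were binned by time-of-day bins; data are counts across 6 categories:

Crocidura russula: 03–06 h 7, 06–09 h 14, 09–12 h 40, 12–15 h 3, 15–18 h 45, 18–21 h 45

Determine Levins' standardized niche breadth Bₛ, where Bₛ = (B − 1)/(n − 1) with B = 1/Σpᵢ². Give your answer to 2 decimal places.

Proportions for Crocidura russula (n=154): 7/154=0.0455, 14/154=0.0909, 40/154=0.2597, 3/154=0.0195, 45/154=0.2922, 45/154=0.2922
Σpᵢ² = 0.0455² + 0.0909² + 0.2597² + 0.0195² + 0.2922² + 0.2922² = 0.002070 + 0.008263 + 0.067444 + 0.000380 + 0.085381 + 0.085381 = 0.248919
B = 1 / 0.248919 = 4.0174
Bₛ = (B − 1)/(n − 1) = (4.0174 − 1)/(6 − 1) = 3.0174/5 = 0.6035

0.60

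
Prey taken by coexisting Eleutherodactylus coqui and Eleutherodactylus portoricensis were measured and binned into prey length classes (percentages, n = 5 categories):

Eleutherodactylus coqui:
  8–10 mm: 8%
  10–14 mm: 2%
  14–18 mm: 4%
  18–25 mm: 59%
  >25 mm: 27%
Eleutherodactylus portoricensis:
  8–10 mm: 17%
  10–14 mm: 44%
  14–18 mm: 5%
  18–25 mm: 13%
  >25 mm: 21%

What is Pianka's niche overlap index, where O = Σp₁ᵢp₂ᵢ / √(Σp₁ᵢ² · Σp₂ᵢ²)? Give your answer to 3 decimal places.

0.450

Convert percentages to proportions (divide by 100).
Σ p₁ᵢp₂ᵢ = 0.0136 + 0.0088 + 0.0020 + 0.0767 + 0.0567 = 0.1578
Σp_1ᵢ² = 0.08² + 0.02² + 0.04² + 0.59² + 0.27² = 0.0064 + 0.0004 + 0.0016 + 0.3481 + 0.0729 = 0.4294
Σp_2ᵢ² = 0.17² + 0.44² + 0.05² + 0.13² + 0.21² = 0.0289 + 0.1936 + 0.0025 + 0.0169 + 0.0441 = 0.2860
O = 0.1578 / √(0.4294 × 0.2860) = 0.1578 / 0.350440 = 0.45029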